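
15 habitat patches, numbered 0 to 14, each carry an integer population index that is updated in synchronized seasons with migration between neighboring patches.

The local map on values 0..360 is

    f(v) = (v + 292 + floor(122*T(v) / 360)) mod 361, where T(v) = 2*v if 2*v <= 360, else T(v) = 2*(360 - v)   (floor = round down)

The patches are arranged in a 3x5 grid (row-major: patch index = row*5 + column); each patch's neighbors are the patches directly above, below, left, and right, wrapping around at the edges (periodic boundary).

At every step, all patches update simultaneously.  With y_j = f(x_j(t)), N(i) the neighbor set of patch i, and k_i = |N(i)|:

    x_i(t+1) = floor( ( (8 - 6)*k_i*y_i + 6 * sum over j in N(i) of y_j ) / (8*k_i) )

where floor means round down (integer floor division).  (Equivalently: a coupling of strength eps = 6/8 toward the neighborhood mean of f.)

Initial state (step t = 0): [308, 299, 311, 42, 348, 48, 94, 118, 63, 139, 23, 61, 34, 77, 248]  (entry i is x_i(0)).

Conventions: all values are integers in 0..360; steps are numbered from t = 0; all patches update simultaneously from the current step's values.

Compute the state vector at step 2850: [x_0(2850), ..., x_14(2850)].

Answer: [257, 257, 257, 257, 257, 257, 257, 257, 257, 257, 257, 257, 257, 257, 257]
Key observation: The state at step 7, [257, 257, 257, 257, 257, 257, 257, 257, 257, 257, 257, 257, 257, 257, 257], reappears at step 8: the system is in a cycle of period 1 from step 7 on.  Therefore the state at step 2850 equals the state at step 7 + ((2850 - 7) mod 1) = 7, which is [257, 257, 257, 257, 257, 257, 257, 257, 257, 257, 257, 257, 257, 257, 257].

Derivation:
t=0: [308, 299, 311, 42, 348, 48, 94, 118, 63, 139, 23, 61, 34, 77, 248]
t=1: [237, 193, 209, 123, 201, 163, 105, 172, 75, 151, 189, 202, 180, 135, 221]
t=2: [234, 216, 215, 164, 213, 196, 195, 174, 144, 185, 235, 212, 219, 165, 214]
t=3: [245, 243, 232, 213, 235, 241, 236, 223, 205, 226, 245, 243, 233, 214, 235]
t=4: [252, 251, 248, 245, 248, 251, 251, 247, 243, 247, 252, 252, 248, 245, 248]
t=5: [255, 255, 254, 253, 254, 255, 255, 254, 253, 254, 255, 255, 254, 253, 254]
t=6: [256, 256, 256, 256, 256, 256, 256, 256, 256, 256, 256, 256, 256, 256, 256]
t=7: [257, 257, 257, 257, 257, 257, 257, 257, 257, 257, 257, 257, 257, 257, 257]
t=8: [257, 257, 257, 257, 257, 257, 257, 257, 257, 257, 257, 257, 257, 257, 257]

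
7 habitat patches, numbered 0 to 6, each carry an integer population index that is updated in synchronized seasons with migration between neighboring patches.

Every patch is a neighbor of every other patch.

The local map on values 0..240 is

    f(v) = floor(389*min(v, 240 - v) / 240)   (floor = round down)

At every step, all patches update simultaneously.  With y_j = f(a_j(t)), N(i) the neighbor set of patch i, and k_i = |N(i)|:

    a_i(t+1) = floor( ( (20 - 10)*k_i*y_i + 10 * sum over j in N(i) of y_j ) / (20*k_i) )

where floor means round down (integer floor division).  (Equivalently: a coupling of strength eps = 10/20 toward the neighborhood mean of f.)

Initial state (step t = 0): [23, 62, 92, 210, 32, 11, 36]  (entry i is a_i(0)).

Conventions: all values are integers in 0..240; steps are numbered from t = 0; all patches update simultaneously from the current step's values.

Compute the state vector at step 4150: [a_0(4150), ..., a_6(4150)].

Answer: [84, 84, 84, 84, 84, 84, 84]
Key observation: The state at step 19, [188, 188, 188, 188, 188, 188, 188], reappears at step 24: the system is in a cycle of period 5 from step 19 on.  Therefore the state at step 4150 equals the state at step 19 + ((4150 - 19) mod 5) = 20, which is [84, 84, 84, 84, 84, 84, 84].

Derivation:
t=0: [23, 62, 92, 210, 32, 11, 36]
t=1: [53, 80, 100, 58, 59, 45, 62]
t=2: [96, 115, 128, 100, 101, 91, 103]
t=3: [161, 174, 172, 164, 164, 157, 165]
t=4: [123, 114, 116, 121, 121, 126, 120]
t=5: [189, 186, 188, 190, 190, 186, 191]
t=6: [82, 84, 83, 82, 82, 84, 81]
t=7: [132, 134, 133, 132, 132, 134, 132]
t=8: [174, 172, 173, 174, 174, 172, 174]
t=9: [106, 108, 107, 106, 106, 108, 106]
t=10: [171, 173, 172, 171, 171, 173, 171]
t=11: [110, 109, 110, 110, 110, 109, 110]
t=12: [177, 176, 177, 177, 177, 176, 177]
t=13: [102, 102, 102, 102, 102, 102, 102]
t=14: [165, 165, 165, 165, 165, 165, 165]
t=15: [121, 121, 121, 121, 121, 121, 121]
t=16: [192, 192, 192, 192, 192, 192, 192]
t=17: [77, 77, 77, 77, 77, 77, 77]
t=18: [124, 124, 124, 124, 124, 124, 124]
t=19: [188, 188, 188, 188, 188, 188, 188]
t=20: [84, 84, 84, 84, 84, 84, 84]
t=21: [136, 136, 136, 136, 136, 136, 136]
t=22: [168, 168, 168, 168, 168, 168, 168]
t=23: [116, 116, 116, 116, 116, 116, 116]
t=24: [188, 188, 188, 188, 188, 188, 188]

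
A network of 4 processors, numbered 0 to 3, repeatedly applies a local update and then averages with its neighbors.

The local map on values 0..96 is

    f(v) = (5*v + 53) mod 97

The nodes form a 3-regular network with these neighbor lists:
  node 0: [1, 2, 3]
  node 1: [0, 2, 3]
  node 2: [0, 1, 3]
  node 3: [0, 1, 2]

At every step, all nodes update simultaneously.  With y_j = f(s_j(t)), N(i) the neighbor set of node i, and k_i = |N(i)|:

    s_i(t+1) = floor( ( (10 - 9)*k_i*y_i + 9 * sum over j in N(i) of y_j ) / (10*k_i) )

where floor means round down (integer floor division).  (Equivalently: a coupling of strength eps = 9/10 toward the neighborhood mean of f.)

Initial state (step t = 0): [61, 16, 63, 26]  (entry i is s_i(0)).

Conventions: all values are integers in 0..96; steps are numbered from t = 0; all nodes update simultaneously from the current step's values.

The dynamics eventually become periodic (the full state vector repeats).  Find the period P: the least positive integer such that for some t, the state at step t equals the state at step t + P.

Simulating step by step:
t=0: [61, 16, 63, 26]
t=1: [66, 72, 64, 62]
t=2: [62, 76, 64, 66]
t=3: [72, 78, 70, 68]
t=4: [25, 19, 27, 29]
t=5: [51, 57, 49, 67]
t=6: [17, 11, 19, 21]
t=7: [41, 47, 39, 37]
t=8: [64, 58, 66, 68]
t=9: [52, 58, 50, 68]
t=10: [22, 16, 24, 26]
t=11: [66, 72, 64, 62]

Answer: 10
Key observation: The state at step 1, [66, 72, 64, 62], reappears at step 11 — and no state repeats earlier — so the cycle the system enters has period 10.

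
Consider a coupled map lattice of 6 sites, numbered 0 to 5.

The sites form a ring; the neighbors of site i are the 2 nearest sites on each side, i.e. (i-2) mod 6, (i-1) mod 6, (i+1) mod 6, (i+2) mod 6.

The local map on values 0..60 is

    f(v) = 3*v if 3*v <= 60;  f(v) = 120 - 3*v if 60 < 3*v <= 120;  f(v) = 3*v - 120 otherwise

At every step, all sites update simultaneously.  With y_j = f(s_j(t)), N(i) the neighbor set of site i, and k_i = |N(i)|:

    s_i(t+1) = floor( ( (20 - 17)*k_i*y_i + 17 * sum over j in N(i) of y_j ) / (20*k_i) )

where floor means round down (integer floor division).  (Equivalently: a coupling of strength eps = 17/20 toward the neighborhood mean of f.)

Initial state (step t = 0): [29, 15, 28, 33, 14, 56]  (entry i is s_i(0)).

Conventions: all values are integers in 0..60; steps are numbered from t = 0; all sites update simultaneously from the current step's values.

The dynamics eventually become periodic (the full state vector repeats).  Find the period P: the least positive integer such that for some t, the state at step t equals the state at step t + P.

Simulating step by step:
t=0: [29, 15, 28, 33, 14, 56]
t=1: [41, 36, 35, 39, 35, 37]
t=2: [11, 8, 9, 11, 8, 8]
t=3: [25, 28, 28, 25, 28, 27]
t=4: [37, 40, 39, 37, 40, 40]
t=5: [1, 4, 4, 1, 4, 3]
t=6: [10, 7, 8, 10, 7, 7]
t=7: [22, 25, 25, 22, 25, 24]
t=8: [46, 49, 48, 46, 49, 49]
t=9: [25, 22, 22, 25, 22, 23]
t=10: [52, 49, 50, 52, 49, 49]
t=11: [28, 31, 31, 28, 31, 30]
t=12: [28, 31, 30, 28, 31, 31]
t=13: [28, 31, 31, 28, 31, 30]

Answer: 2
Key observation: The state at step 11, [28, 31, 31, 28, 31, 30], reappears at step 13 — and no state repeats earlier — so the cycle the system enters has period 2.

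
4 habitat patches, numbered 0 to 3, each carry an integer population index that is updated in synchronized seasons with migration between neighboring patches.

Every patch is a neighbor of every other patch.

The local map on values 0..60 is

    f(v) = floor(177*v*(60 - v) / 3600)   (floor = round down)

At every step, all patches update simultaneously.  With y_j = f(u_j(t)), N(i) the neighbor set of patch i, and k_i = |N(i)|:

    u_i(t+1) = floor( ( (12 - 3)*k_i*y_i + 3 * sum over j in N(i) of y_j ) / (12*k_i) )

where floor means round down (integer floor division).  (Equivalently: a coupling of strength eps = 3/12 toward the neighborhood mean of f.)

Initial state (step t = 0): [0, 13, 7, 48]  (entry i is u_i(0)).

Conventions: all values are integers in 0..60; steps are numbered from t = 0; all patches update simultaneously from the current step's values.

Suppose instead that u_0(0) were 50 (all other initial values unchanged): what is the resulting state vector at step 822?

Simulating step by step:
t=0: [50, 13, 7, 48]
t=1: [24, 28, 20, 27]
t=2: [42, 43, 40, 42]
t=3: [37, 35, 38, 37]
t=4: [41, 42, 41, 41]
t=5: [37, 37, 37, 37]
t=6: [41, 41, 41, 41]
t=7: [38, 38, 38, 38]
t=8: [41, 41, 41, 41]

Answer: [41, 41, 41, 41]
Key observation: The state at step 6, [41, 41, 41, 41], reappears at step 8: the system is in a cycle of period 2 from step 6 on.  Therefore the state at step 822 equals the state at step 6 + ((822 - 6) mod 2) = 6, which is [41, 41, 41, 41].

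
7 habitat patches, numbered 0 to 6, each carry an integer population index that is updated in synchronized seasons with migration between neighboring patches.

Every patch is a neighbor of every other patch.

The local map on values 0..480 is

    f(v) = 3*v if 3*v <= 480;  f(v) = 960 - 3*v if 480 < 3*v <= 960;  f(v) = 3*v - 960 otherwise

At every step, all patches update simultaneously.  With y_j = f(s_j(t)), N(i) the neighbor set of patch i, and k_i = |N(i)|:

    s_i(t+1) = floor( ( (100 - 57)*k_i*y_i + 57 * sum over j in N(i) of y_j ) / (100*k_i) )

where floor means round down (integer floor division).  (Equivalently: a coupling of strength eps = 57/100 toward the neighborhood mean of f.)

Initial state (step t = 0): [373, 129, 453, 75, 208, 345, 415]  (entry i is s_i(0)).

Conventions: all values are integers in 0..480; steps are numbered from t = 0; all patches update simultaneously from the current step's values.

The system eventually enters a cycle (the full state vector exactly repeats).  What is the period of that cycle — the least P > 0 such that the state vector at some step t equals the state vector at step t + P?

Simulating step by step:
t=0: [373, 129, 453, 75, 208, 345, 415]
t=1: [230, 306, 310, 252, 289, 202, 272]
t=2: [198, 122, 118, 176, 139, 226, 156]
t=3: [377, 377, 373, 399, 394, 349, 411]
t=4: [182, 182, 178, 204, 199, 154, 216]
t=5: [398, 398, 402, 376, 381, 414, 364]
t=6: [218, 218, 222, 196, 201, 234, 184]
t=7: [321, 321, 317, 343, 338, 305, 355]
t=8: [28, 28, 30, 50, 45, 42, 62]
t=9: [109, 109, 111, 131, 126, 123, 143]
t=10: [352, 352, 354, 374, 369, 366, 386]
t=11: [121, 121, 123, 143, 138, 135, 155]
t=12: [388, 388, 390, 410, 405, 402, 422]
t=13: [229, 229, 231, 251, 246, 243, 263]
t=14: [247, 247, 245, 225, 230, 233, 213]
t=15: [244, 244, 246, 266, 261, 258, 278]
t=16: [202, 202, 200, 180, 185, 188, 168]
t=17: [379, 379, 381, 401, 396, 393, 413]
t=18: [202, 202, 204, 224, 219, 216, 236]
t=19: [328, 328, 326, 306, 311, 314, 294]
t=20: [29, 29, 27, 36, 30, 27, 48]
t=21: [93, 93, 91, 100, 94, 91, 112]
t=22: [285, 285, 283, 292, 286, 283, 304]
t=23: [98, 98, 100, 91, 97, 100, 79]
t=24: [287, 287, 289, 280, 286, 289, 268]
t=25: [105, 105, 103, 112, 106, 103, 124]
t=26: [321, 321, 319, 328, 322, 319, 340]
t=27: [10, 10, 10, 17, 11, 10, 29]
t=28: [37, 37, 37, 44, 38, 37, 56]
t=29: [118, 118, 118, 125, 119, 118, 137]
t=30: [361, 361, 361, 368, 362, 361, 380]
t=31: [130, 130, 130, 137, 131, 130, 149]
t=32: [397, 397, 397, 404, 398, 397, 416]
t=33: [238, 238, 238, 245, 239, 238, 257]
t=34: [238, 238, 238, 231, 237, 238, 219]
t=35: [253, 253, 253, 260, 254, 253, 272]
t=36: [193, 193, 193, 186, 192, 193, 174]
t=37: [388, 388, 388, 395, 389, 388, 407]
t=38: [211, 211, 211, 218, 212, 211, 230]
t=39: [319, 319, 319, 312, 318, 319, 300]
t=40: [10, 10, 10, 17, 11, 10, 29]

Answer: 13
Key observation: The state at step 27, [10, 10, 10, 17, 11, 10, 29], reappears at step 40 — and no state repeats earlier — so the cycle the system enters has period 13.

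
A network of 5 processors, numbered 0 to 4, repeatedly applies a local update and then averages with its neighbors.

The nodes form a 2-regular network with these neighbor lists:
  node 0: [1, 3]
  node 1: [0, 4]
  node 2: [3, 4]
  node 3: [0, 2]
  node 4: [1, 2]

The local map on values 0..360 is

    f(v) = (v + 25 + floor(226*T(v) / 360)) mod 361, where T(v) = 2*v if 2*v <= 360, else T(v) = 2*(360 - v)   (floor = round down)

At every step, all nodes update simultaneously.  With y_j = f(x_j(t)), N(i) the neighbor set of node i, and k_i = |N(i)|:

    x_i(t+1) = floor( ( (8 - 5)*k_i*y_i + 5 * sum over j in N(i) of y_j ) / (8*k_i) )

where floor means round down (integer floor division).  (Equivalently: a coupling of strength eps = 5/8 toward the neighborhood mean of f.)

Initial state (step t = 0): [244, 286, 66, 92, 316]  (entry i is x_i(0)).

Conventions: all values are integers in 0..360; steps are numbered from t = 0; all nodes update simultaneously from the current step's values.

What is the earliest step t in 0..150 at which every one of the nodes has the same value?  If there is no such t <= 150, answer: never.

Answer: 21
Key observation: Synchronization is absorbing here: once all nodes are equal they stay equal, and step 21 is the first all-equal step.

Derivation:
t=0: [244, 286, 66, 92, 316]  (not all equal)
t=1: [105, 43, 148, 157, 80]  (not all equal)
t=2: [141, 191, 203, 200, 226]  (not all equal)
t=3: [169, 150, 62, 151, 62]  (not all equal)
t=4: [18, 66, 114, 66, 113]  (not all equal)
t=5: [132, 172, 247, 173, 246]  (not all equal)
t=6: [153, 136, 52, 137, 52]  (not all equal)
t=7: [211, 171, 202, 172, 201]  (not all equal)
t=8: [54, 57, 59, 58, 59]  (not all equal)
t=9: [151, 152, 157, 153, 156]  (not all equal)
t=10: [6, 8, 14, 10, 13]  (not all equal)
t=11: [42, 44, 52, 47, 51]  (not all equal)
t=12: [124, 127, 137, 130, 135]  (not all equal)
t=13: [310, 314, 327, 318, 324]  (not all equal)
t=14: [35, 34, 32, 34, 33]  (not all equal)
t=15: [101, 101, 98, 100, 99]  (not all equal)
t=16: [251, 250, 247, 249, 248]  (not all equal)
t=17: [51, 51, 52, 51, 52]  (not all equal)
t=18: [140, 140, 141, 140, 141]  (not all equal)
t=19: [340, 340, 342, 340, 342]  (not all equal)
t=20: [29, 28, 28, 28, 28]  (not all equal)
t=21: [88, 88, 88, 88, 88]  (all equal)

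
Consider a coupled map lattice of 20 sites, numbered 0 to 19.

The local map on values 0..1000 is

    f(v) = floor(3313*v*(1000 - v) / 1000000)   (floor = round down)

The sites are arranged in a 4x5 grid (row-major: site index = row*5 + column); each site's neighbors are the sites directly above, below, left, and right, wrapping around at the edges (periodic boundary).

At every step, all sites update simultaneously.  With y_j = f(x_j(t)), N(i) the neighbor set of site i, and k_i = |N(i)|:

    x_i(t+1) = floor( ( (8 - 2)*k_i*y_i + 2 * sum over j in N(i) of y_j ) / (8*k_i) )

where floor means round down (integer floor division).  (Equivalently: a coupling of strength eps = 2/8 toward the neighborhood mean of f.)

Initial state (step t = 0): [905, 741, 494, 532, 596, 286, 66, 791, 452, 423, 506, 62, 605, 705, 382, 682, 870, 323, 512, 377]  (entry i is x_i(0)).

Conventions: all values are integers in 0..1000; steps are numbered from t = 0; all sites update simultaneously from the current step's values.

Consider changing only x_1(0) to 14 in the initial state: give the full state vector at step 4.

Simulating step by step:
t=0: [905, 14, 494, 532, 596, 286, 66, 791, 452, 423, 506, 62, 605, 705, 382, 682, 870, 323, 512, 377]
t=1: [352, 139, 754, 822, 766, 639, 244, 575, 794, 798, 769, 281, 727, 718, 780, 680, 385, 719, 808, 778]
t=2: [720, 469, 607, 504, 591, 728, 623, 758, 561, 554, 611, 666, 668, 644, 573, 708, 741, 662, 534, 578]
t=3: [685, 798, 780, 822, 795, 682, 760, 650, 799, 806, 770, 735, 728, 768, 805, 694, 662, 742, 814, 800]
t=4: [691, 564, 576, 496, 544, 689, 618, 712, 545, 532, 601, 645, 655, 580, 529, 687, 713, 629, 515, 538]

Answer: [691, 564, 576, 496, 544, 689, 618, 712, 545, 532, 601, 645, 655, 580, 529, 687, 713, 629, 515, 538]
Key observation: This trace re-runs the system from the modified initial state.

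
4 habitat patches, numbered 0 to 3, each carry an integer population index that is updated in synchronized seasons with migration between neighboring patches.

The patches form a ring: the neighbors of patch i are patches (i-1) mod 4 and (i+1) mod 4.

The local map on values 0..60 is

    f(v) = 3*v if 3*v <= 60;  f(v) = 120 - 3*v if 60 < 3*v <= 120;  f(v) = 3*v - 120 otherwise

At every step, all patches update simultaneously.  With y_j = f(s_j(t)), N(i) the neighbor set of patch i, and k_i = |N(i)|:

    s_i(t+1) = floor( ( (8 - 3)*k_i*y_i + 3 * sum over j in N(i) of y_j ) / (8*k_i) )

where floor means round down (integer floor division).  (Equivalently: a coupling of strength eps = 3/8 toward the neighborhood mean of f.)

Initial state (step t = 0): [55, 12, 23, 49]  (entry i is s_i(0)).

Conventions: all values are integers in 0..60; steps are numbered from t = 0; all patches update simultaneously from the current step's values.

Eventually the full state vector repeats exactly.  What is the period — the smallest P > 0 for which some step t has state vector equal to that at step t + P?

Answer: 2
Key observation: The state at step 57, [48, 48, 48, 48], reappears at step 59 — and no state repeats earlier — so the cycle the system enters has period 2.

Derivation:
t=0: [55, 12, 23, 49]
t=1: [39, 40, 43, 34]
t=2: [5, 2, 9, 13]
t=3: [17, 11, 25, 32]
t=4: [42, 38, 38, 33]
t=5: [8, 6, 8, 15]
t=6: [26, 20, 26, 37]
t=7: [39, 53, 39, 21]
t=8: [19, 25, 19, 36]
t=9: [46, 49, 46, 28]
t=10: [23, 23, 23, 29]
t=11: [47, 51, 47, 39]
t=12: [19, 28, 19, 9]
t=13: [47, 43, 47, 38]
t=14: [15, 13, 15, 11]
t=15: [41, 41, 41, 37]
t=16: [4, 3, 4, 6]
t=17: [12, 10, 12, 15]
t=18: [36, 32, 36, 41]
t=19: [12, 19, 12, 6]
t=20: [36, 49, 36, 24]
t=21: [21, 21, 21, 34]
t=22: [49, 57, 49, 32]
t=23: [30, 42, 30, 25]
t=24: [28, 15, 28, 39]
t=25: [31, 41, 31, 15]
t=26: [25, 12, 25, 38]
t=27: [36, 39, 36, 20]
t=28: [19, 6, 19, 42]
t=29: [40, 32, 40, 25]
t=30: [12, 15, 12, 28]
t=31: [37, 41, 37, 36]
t=32: [8, 5, 8, 10]
t=33: [23, 18, 23, 27]
t=34: [49, 52, 49, 43]
t=35: [25, 32, 25, 15]
t=36: [41, 31, 41, 45]
t=37: [9, 18, 9, 10]
t=38: [32, 43, 32, 28]
t=39: [23, 14, 23, 31]
t=40: [44, 45, 44, 36]
t=41: [12, 13, 12, 12]
t=42: [36, 37, 36, 36]
t=43: [11, 10, 11, 12]
t=44: [33, 31, 33, 34]
t=45: [21, 24, 21, 19]
t=46: [55, 51, 55, 57]
t=47: [43, 37, 43, 48]
t=48: [11, 9, 11, 18]
t=49: [35, 29, 35, 46]
t=50: [18, 26, 18, 16]
t=51: [50, 46, 50, 50]
t=52: [27, 22, 27, 30]
t=53: [40, 48, 40, 33]
t=54: [8, 15, 8, 13]
t=55: [30, 37, 30, 33]
t=56: [24, 16, 24, 24]
t=57: [48, 48, 48, 48]
t=58: [24, 24, 24, 24]
t=59: [48, 48, 48, 48]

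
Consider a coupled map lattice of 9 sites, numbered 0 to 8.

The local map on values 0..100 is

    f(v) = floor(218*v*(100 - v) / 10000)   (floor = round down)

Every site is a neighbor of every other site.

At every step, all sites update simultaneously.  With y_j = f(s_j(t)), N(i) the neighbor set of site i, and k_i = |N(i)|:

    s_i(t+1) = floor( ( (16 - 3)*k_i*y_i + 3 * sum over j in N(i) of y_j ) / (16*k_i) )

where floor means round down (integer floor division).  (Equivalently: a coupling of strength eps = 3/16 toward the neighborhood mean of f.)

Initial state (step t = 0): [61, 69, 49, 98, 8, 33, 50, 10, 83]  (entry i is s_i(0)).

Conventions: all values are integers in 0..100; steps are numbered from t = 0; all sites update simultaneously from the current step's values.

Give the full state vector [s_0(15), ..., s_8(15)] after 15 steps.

Answer: [54, 54, 54, 54, 54, 54, 54, 54, 54]

Derivation:
t=0: [61, 69, 49, 98, 8, 33, 50, 10, 83]
t=1: [47, 43, 50, 10, 20, 45, 50, 22, 31]
t=2: [52, 51, 52, 24, 36, 51, 52, 38, 45]
t=3: [53, 53, 53, 41, 50, 53, 53, 51, 52]
t=4: [53, 53, 53, 52, 53, 53, 53, 53, 53]
t=5: [54, 54, 54, 54, 54, 54, 54, 54, 54]
t=6: [54, 54, 54, 54, 54, 54, 54, 54, 54]
t=7: [54, 54, 54, 54, 54, 54, 54, 54, 54]
t=8: [54, 54, 54, 54, 54, 54, 54, 54, 54]
t=9: [54, 54, 54, 54, 54, 54, 54, 54, 54]
t=10: [54, 54, 54, 54, 54, 54, 54, 54, 54]
t=11: [54, 54, 54, 54, 54, 54, 54, 54, 54]
t=12: [54, 54, 54, 54, 54, 54, 54, 54, 54]
t=13: [54, 54, 54, 54, 54, 54, 54, 54, 54]
t=14: [54, 54, 54, 54, 54, 54, 54, 54, 54]
t=15: [54, 54, 54, 54, 54, 54, 54, 54, 54]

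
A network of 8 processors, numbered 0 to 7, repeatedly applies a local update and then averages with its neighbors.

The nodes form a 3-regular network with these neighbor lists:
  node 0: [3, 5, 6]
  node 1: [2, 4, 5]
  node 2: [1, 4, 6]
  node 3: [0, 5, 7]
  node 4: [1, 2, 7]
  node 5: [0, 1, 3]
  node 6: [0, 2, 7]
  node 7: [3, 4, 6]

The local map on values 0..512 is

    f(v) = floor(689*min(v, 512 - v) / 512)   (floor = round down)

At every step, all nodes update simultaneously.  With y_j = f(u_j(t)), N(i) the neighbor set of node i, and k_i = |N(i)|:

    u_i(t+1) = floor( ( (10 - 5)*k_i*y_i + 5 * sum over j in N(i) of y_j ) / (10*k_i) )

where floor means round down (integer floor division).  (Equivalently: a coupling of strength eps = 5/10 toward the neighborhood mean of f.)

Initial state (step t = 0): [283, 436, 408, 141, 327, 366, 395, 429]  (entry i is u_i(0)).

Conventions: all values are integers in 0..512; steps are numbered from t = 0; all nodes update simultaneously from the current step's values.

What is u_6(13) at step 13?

Simulating step by step:
t=0: [283, 436, 408, 141, 327, 366, 395, 429]
t=1: [244, 148, 154, 197, 182, 197, 171, 154]
t=2: [290, 218, 215, 265, 224, 264, 238, 226]
t=3: [313, 300, 296, 321, 298, 320, 308, 310]
t=4: [265, 281, 286, 261, 284, 263, 275, 271]
t=5: [331, 312, 307, 333, 309, 330, 319, 322]
t=6: [245, 266, 271, 243, 269, 247, 258, 256]
t=7: [331, 329, 328, 331, 330, 330, 336, 337]
t=8: [242, 245, 244, 241, 243, 244, 238, 238]
t=9: [324, 328, 326, 324, 326, 327, 322, 321]
t=10: [251, 248, 250, 252, 250, 249, 254, 254]
t=11: [337, 334, 336, 338, 336, 335, 339, 339]
t=12: [234, 237, 235, 234, 235, 237, 233, 233]
t=13: [314, 317, 315, 314, 315, 316, 313, 313]

Answer: u_6(13) = 313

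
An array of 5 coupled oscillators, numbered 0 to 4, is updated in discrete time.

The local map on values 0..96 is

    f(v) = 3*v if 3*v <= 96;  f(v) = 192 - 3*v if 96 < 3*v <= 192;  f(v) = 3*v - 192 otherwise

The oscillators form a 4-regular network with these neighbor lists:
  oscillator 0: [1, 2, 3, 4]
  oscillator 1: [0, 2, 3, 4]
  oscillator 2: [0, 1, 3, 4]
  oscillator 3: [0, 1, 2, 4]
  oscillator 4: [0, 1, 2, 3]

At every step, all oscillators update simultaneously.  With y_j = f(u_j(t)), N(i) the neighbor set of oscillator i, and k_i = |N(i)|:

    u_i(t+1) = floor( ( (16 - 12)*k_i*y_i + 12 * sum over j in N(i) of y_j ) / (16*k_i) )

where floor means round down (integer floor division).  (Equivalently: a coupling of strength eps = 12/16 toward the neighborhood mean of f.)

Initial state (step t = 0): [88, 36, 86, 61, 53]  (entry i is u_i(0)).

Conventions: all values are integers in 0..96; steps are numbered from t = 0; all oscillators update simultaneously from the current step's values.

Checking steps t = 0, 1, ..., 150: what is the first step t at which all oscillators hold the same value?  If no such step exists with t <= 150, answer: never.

Answer: 3
Key observation: Synchronization is absorbing here: once all oscillators are equal they stay equal, and step 3 is the first all-equal step.

Derivation:
t=0: [88, 36, 86, 61, 53]  (not all equal)
t=1: [54, 54, 53, 50, 51]  (not all equal)
t=2: [34, 34, 34, 35, 35]  (not all equal)
t=3: [88, 88, 88, 88, 88]  (all equal)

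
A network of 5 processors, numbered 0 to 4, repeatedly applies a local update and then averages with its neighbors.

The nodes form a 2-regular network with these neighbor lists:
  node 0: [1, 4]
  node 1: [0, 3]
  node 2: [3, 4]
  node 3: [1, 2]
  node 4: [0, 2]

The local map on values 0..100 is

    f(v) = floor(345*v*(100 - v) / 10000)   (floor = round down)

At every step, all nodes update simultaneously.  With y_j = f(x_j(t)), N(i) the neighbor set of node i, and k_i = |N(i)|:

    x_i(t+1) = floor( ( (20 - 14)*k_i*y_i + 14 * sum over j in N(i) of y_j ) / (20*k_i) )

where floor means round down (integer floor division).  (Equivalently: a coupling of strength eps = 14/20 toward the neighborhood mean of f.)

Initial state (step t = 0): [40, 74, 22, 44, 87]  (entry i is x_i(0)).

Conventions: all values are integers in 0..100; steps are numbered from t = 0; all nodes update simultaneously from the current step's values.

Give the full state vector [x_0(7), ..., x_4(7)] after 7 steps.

Answer: [47, 48, 46, 47, 46]

Derivation:
t=0: [40, 74, 22, 44, 87]
t=1: [61, 78, 61, 69, 61]
t=2: [73, 71, 78, 71, 82]
t=3: [62, 69, 60, 66, 59]
t=4: [78, 77, 80, 77, 81]
t=5: [57, 60, 56, 58, 55]
t=6: [83, 83, 84, 83, 84]
t=7: [47, 48, 46, 47, 46]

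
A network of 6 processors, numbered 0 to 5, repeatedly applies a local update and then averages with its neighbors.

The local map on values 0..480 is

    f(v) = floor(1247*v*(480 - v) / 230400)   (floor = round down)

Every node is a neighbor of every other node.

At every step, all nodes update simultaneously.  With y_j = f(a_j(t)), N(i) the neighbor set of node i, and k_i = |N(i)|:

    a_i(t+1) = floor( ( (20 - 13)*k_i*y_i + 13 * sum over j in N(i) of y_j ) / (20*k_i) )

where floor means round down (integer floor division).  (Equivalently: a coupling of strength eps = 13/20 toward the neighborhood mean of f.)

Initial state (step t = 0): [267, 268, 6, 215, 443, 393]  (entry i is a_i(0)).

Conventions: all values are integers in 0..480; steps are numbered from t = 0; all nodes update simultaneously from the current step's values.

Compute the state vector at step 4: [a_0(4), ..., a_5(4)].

Answer: [297, 297, 297, 297, 297, 297]

Derivation:
t=0: [267, 268, 6, 215, 443, 393]
t=1: [224, 224, 160, 225, 176, 198]
t=2: [301, 301, 294, 301, 297, 300]
t=3: [292, 292, 292, 292, 292, 292]
t=4: [297, 297, 297, 297, 297, 297]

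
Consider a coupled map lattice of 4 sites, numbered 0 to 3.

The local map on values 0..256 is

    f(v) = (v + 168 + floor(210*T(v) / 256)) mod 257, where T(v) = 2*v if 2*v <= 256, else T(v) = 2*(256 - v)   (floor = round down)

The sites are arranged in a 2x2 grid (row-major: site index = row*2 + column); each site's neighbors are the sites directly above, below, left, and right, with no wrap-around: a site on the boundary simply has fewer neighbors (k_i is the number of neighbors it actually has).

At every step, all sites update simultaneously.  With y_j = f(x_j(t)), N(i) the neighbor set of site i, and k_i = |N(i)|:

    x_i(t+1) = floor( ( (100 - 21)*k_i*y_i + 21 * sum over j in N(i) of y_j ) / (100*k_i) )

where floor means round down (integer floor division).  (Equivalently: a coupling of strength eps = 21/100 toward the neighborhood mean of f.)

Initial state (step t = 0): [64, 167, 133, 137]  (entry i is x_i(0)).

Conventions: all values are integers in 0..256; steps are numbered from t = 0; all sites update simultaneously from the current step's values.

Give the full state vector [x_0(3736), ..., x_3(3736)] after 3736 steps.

Answer: [201, 201, 201, 201]
Key observation: The state at step 7, [202, 202, 202, 202], reappears at step 9: the system is in a cycle of period 2 from step 7 on.  Therefore the state at step 3736 equals the state at step 7 + ((3736 - 7) mod 2) = 8, which is [201, 201, 201, 201].

Derivation:
t=0: [64, 167, 133, 137]
t=1: [112, 210, 227, 241]
t=2: [202, 194, 186, 179]
t=3: [202, 206, 210, 214]
t=4: [200, 198, 196, 193]
t=5: [202, 204, 204, 206]
t=6: [200, 200, 200, 199]
t=7: [202, 202, 202, 202]
t=8: [201, 201, 201, 201]
t=9: [202, 202, 202, 202]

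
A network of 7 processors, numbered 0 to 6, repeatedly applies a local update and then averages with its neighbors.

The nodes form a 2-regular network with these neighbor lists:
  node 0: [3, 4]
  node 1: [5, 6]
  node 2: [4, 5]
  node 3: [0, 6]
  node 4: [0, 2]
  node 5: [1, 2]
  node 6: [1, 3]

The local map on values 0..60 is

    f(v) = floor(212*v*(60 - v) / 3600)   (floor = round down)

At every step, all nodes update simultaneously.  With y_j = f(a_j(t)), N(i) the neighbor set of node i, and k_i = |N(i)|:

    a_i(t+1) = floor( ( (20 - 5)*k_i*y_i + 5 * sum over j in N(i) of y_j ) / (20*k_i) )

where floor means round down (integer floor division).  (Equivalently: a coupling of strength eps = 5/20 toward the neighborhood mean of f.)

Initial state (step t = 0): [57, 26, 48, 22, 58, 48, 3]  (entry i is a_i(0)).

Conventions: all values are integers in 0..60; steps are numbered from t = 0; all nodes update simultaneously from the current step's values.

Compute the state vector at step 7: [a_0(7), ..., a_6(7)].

Answer: [49, 24, 32, 36, 49, 24, 27]

Derivation:
t=0: [57, 26, 48, 22, 58, 48, 3]
t=1: [14, 44, 29, 39, 9, 35, 20]
t=2: [37, 43, 48, 46, 31, 49, 46]
t=3: [48, 40, 35, 38, 49, 32, 37]
t=4: [34, 48, 48, 47, 33, 51, 49]
t=5: [49, 32, 34, 36, 49, 28, 31]
t=6: [33, 52, 49, 47, 33, 52, 51]
t=7: [49, 24, 32, 36, 49, 24, 27]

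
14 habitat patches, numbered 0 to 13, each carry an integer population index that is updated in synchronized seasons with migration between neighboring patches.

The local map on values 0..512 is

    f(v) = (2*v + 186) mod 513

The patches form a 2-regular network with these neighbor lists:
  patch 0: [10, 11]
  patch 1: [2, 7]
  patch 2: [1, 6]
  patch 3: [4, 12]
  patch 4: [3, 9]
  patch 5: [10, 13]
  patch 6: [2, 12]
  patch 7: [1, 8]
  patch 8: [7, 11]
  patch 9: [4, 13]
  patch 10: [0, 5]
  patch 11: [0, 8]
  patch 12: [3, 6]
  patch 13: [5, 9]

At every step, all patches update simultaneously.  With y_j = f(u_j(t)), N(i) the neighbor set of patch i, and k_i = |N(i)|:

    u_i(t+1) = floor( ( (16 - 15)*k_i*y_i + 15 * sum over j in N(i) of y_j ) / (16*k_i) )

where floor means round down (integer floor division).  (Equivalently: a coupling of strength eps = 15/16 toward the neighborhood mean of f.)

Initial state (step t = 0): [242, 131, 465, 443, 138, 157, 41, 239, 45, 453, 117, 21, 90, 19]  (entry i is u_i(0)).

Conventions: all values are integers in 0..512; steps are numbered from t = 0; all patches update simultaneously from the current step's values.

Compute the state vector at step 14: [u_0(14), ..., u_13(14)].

Answer: [161, 269, 367, 231, 431, 301, 70, 361, 241, 356, 365, 288, 361, 414]

Derivation:
t=0: [242, 131, 465, 443, 138, 157, 41, 239, 45, 453, 117, 21, 90, 19]
t=1: [313, 140, 341, 391, 81, 333, 230, 348, 194, 325, 334, 217, 170, 279]
t=2: [228, 368, 302, 197, 386, 289, 180, 270, 226, 291, 320, 175, 276, 324]
t=3: [165, 255, 224, 318, 178, 312, 237, 263, 118, 375, 197, 120, 60, 257]
t=4: [231, 161, 162, 176, 344, 137, 209, 296, 319, 127, 144, 225, 232, 349]
t=5: [288, 395, 312, 235, 240, 424, 308, 400, 201, 370, 308, 216, 62, 445]
t=6: [200, 389, 371, 225, 270, 159, 302, 281, 275, 120, 138, 158, 221, 200]
t=7: [456, 332, 367, 161, 270, 282, 265, 330, 359, 160, 299, 170, 194, 440]
t=8: [137, 367, 278, 160, 488, 160, 232, 362, 186, 150, 161, 217, 337, 350]
t=9: [317, 318, 269, 258, 473, 444, 278, 236, 239, 268, 484, 243, 323, 488]
t=10: [153, 186, 265, 211, 193, 126, 262, 224, 151, 126, 174, 224, 215, 128]
t=11: [97, 154, 126, 81, 253, 244, 155, 257, 143, 262, 437, 466, 143, 438]
t=12: [82, 323, 491, 326, 266, 42, 457, 464, 160, 113, 255, 405, 425, 170]
t=13: [334, 127, 193, 121, 358, 108, 75, 392, 299, 127, 302, 431, 187, 320]
t=14: [161, 269, 367, 231, 431, 301, 70, 361, 241, 356, 365, 288, 361, 414]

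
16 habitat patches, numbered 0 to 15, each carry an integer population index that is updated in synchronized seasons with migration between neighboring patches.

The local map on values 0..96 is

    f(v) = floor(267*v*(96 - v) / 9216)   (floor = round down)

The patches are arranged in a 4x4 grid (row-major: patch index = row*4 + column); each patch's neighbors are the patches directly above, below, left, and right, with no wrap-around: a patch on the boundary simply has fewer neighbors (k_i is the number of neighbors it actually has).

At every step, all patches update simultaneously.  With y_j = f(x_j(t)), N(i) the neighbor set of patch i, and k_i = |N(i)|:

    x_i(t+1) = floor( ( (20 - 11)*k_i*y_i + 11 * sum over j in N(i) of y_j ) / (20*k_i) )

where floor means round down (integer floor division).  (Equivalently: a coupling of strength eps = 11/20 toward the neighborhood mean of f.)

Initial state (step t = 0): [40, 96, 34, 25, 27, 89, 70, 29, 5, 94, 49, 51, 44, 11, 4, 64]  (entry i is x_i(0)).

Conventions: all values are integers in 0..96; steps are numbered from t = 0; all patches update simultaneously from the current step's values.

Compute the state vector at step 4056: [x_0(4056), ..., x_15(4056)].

Simulating step by step:
t=0: [40, 96, 34, 25, 27, 89, 70, 29, 5, 94, 49, 51, 44, 11, 4, 64]
t=1: [43, 26, 46, 55, 41, 23, 51, 56, 28, 19, 47, 62, 40, 27, 32, 47]
t=2: [61, 56, 63, 65, 60, 52, 63, 64, 56, 49, 61, 63, 58, 54, 60, 62]
t=3: [62, 63, 60, 58, 62, 64, 60, 59, 63, 64, 61, 60, 63, 64, 62, 61]
t=4: [60, 60, 61, 62, 60, 59, 61, 62, 60, 59, 61, 61, 59, 59, 60, 61]
t=5: [62, 62, 61, 61, 62, 62, 61, 61, 62, 62, 61, 61, 62, 62, 61, 61]
t=6: [61, 61, 61, 61, 61, 61, 61, 61, 61, 61, 61, 61, 61, 61, 61, 61]
t=7: [61, 61, 61, 61, 61, 61, 61, 61, 61, 61, 61, 61, 61, 61, 61, 61]

Answer: [61, 61, 61, 61, 61, 61, 61, 61, 61, 61, 61, 61, 61, 61, 61, 61]
Key observation: The state at step 6, [61, 61, 61, 61, 61, 61, 61, 61, 61, 61, 61, 61, 61, 61, 61, 61], reappears at step 7: the system is in a cycle of period 1 from step 6 on.  Therefore the state at step 4056 equals the state at step 6 + ((4056 - 6) mod 1) = 6, which is [61, 61, 61, 61, 61, 61, 61, 61, 61, 61, 61, 61, 61, 61, 61, 61].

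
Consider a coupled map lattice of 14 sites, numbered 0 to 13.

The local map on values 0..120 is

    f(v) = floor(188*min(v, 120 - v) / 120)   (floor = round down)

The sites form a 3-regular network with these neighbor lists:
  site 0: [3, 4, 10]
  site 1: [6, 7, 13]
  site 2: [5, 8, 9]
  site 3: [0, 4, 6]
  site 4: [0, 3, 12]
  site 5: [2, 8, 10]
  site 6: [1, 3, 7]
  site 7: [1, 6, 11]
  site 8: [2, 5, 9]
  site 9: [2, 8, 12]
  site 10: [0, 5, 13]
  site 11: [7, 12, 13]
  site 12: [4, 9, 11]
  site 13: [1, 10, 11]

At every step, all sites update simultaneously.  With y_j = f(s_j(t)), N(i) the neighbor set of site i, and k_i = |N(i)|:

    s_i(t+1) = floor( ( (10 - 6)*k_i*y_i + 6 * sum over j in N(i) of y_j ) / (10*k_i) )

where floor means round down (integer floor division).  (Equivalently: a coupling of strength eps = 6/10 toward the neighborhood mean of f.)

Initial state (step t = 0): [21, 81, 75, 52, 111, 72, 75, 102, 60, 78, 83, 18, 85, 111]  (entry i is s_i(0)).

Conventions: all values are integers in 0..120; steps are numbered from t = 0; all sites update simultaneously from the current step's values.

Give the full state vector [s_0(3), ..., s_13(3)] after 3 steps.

Answer: [77, 78, 76, 70, 78, 78, 69, 77, 77, 78, 82, 86, 83, 86]

Derivation:
t=0: [21, 81, 75, 52, 111, 72, 75, 102, 60, 78, 83, 18, 85, 111]
t=1: [43, 46, 74, 55, 39, 74, 62, 43, 79, 69, 47, 30, 43, 34]
t=2: [70, 70, 71, 78, 68, 70, 81, 68, 70, 72, 67, 56, 64, 59]
t=3: [77, 78, 76, 70, 78, 78, 69, 77, 77, 78, 82, 86, 83, 86]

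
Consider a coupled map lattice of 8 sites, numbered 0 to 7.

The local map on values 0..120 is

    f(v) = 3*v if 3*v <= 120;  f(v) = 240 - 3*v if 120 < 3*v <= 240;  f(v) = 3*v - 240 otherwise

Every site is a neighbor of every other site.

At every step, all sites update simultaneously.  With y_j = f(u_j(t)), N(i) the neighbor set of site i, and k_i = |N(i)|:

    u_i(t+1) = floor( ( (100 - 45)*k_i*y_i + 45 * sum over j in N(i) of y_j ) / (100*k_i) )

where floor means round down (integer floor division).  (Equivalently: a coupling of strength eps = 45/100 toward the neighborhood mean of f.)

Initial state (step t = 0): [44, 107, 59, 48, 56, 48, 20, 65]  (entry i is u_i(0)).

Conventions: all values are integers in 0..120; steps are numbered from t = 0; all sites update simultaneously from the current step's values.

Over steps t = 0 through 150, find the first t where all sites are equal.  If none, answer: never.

Simulating step by step:
t=0: [44, 107, 59, 48, 56, 48, 20, 65]  (not all equal)
t=1: [92, 79, 70, 86, 74, 86, 69, 61]  (not all equal)
t=2: [31, 15, 28, 22, 22, 22, 29, 41]  (not all equal)
t=3: [85, 61, 80, 72, 72, 72, 82, 96]  (not all equal)
t=4: [20, 40, 12, 24, 24, 24, 15, 36]  (not all equal)
t=5: [66, 95, 55, 72, 72, 72, 59, 90]  (not all equal)
t=6: [41, 42, 57, 32, 32, 32, 51, 35]  (not all equal)
t=7: [106, 105, 83, 96, 96, 96, 92, 101]  (not all equal)
t=8: [63, 62, 30, 49, 49, 49, 43, 56]  (not all equal)
t=9: [67, 68, 85, 87, 87, 87, 96, 77]  (not all equal)
t=10: [32, 30, 20, 23, 23, 23, 36, 17]  (not all equal)
t=11: [85, 83, 68, 72, 72, 72, 91, 64]  (not all equal)
t=12: [20, 18, 31, 25, 25, 25, 29, 37]  (not all equal)
t=13: [69, 66, 85, 76, 76, 76, 82, 94]  (not all equal)
t=14: [27, 31, 18, 17, 17, 17, 14, 31]  (not all equal)
t=15: [72, 78, 59, 57, 57, 57, 53, 78]  (not all equal)
t=16: [36, 27, 55, 58, 58, 58, 64, 27]  (not all equal)
t=17: [90, 77, 74, 70, 70, 70, 61, 77]  (not all equal)
t=18: [28, 18, 22, 28, 28, 28, 41, 18]  (not all equal)
t=19: [81, 66, 72, 81, 81, 81, 97, 66]  (not all equal)
t=20: [12, 31, 22, 12, 12, 12, 35, 31]  (not all equal)
t=21: [49, 77, 64, 49, 49, 49, 83, 77]  (not all equal)
t=22: [73, 33, 52, 73, 73, 73, 33, 33]  (not all equal)
t=23: [40, 77, 70, 40, 40, 40, 77, 77]  (not all equal)
t=24: [92, 38, 49, 92, 92, 92, 38, 38]  (not all equal)
t=25: [54, 92, 82, 54, 54, 54, 92, 92]  (not all equal)
t=26: [65, 44, 30, 65, 65, 65, 44, 44]  (not all equal)
t=27: [60, 90, 81, 60, 60, 60, 90, 90]  (not all equal)
t=28: [50, 35, 22, 50, 50, 50, 35, 35]  (not all equal)
t=29: [91, 98, 79, 91, 91, 91, 98, 98]  (not all equal)
t=30: [35, 45, 20, 35, 35, 35, 45, 45]  (not all equal)
t=31: [102, 102, 80, 102, 102, 102, 102, 102]  (not all equal)
t=32: [61, 61, 29, 61, 61, 61, 61, 61]  (not all equal)
t=33: [58, 58, 73, 58, 58, 58, 58, 58]  (not all equal)
t=34: [63, 63, 41, 63, 63, 63, 63, 63]  (not all equal)
t=35: [55, 55, 87, 55, 55, 55, 55, 55]  (not all equal)
t=36: [71, 71, 45, 71, 71, 71, 71, 71]  (not all equal)
t=37: [32, 32, 69, 32, 32, 32, 32, 32]  (not all equal)
t=38: [91, 91, 61, 91, 91, 91, 91, 91]  (not all equal)
t=39: [34, 34, 46, 34, 34, 34, 34, 34]  (not all equal)
t=40: [102, 102, 102, 102, 102, 102, 102, 102]  (all equal)

Answer: 40
Key observation: Synchronization is absorbing here: once all sites are equal they stay equal, and step 40 is the first all-equal step.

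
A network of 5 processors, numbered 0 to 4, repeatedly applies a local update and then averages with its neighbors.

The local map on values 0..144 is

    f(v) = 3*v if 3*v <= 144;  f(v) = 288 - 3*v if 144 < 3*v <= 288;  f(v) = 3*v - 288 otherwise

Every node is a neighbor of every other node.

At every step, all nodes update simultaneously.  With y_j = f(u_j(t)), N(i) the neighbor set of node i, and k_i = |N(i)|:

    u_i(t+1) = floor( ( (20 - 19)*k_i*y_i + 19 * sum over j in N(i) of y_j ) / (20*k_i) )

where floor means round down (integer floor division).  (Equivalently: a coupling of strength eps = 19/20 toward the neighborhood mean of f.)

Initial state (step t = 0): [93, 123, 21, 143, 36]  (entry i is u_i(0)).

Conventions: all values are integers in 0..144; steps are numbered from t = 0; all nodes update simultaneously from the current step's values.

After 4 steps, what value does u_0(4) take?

Answer: u_0(4) = 109

Derivation:
t=0: [93, 123, 21, 143, 36]
t=1: [93, 80, 83, 69, 75]
t=2: [55, 48, 49, 41, 45]
t=3: [135, 131, 131, 135, 132]
t=4: [109, 111, 111, 109, 110]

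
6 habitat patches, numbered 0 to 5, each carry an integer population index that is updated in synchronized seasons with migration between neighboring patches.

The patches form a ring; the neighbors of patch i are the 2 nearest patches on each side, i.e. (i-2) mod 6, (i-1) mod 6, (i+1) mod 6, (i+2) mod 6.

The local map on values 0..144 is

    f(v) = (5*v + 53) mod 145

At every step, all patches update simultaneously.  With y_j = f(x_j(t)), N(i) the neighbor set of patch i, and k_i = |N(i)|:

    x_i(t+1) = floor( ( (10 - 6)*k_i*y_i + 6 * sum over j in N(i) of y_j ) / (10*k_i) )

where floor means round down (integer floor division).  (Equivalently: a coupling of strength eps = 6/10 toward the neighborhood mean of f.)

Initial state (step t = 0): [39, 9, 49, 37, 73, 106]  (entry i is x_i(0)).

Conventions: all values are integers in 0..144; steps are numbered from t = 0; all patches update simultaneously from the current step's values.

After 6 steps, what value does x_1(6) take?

Simulating step by step:
t=0: [39, 9, 49, 37, 73, 106]
t=1: [76, 70, 66, 72, 82, 64]
t=2: [104, 111, 98, 96, 77, 94]
t=3: [89, 76, 83, 73, 66, 75]
t=4: [86, 111, 77, 112, 91, 119]
t=5: [45, 34, 28, 39, 52, 54]
t=6: [80, 78, 69, 68, 56, 63]

Answer: x_1(6) = 78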